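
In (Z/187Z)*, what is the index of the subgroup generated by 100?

20

Since 100 ∈ (Z/187Z)^×, its order divides φ(187) = φ(11·17) = (11−1)·(17−1) = 10·16 = 160 = 2^5 · 5.
Divisors of 160: 1, 2, 4, 5, 8, 10, 16, 20, 32, 40, 80, 160.
Test each divisor d:
100^1 ≡ 100 (mod 187)
100^2 ≡ 89 (mod 187)
100^4 ≡ 67 (mod 187)
100^5 ≡ 155 (mod 187)
100^8 ≡ 1 (mod 187) ✓
The order of 100 is 8, so the subgroup it generates has 8 elements.
The index is φ(187) / ord(100) = 160 / 8 = 20.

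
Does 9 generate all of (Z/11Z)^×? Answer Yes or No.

φ(11) = 11 − 1 = 10 = 2 · 5.
9 is a primitive root mod 11 iff 9^(φ(11)/q) ≢ 1 for every prime q | φ(11), i.e. q ∈ {2, 5}.
9^5 ≡ 1 (mod 11)  [q = 2: ≡ 1 ✗]
9^2 ≡ 4 (mod 11)  [q = 5: ≢ 1 ✓]
9^5 ≡ 1 shows ord(9) | 5, strictly less than φ(11); not a primitive root.

No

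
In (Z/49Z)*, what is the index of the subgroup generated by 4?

2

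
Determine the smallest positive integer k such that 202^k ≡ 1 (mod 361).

114

ord(202) | φ(361) = φ(19^2) = 19·(19−1) = 342 = 2 · 3^2 · 19.
Divisors of 342: 1, 2, 3, 6, 9, 18, 19, 38, 57, 114, 171, 342.
Check 202^d mod 361 for each divisor in increasing order:
202^1 ≡ 202 (mod 361)
202^2 ≡ 11 (mod 361)
202^3 ≡ 56 (mod 361)
202^6 ≡ 248 (mod 361)
202^9 ≡ 170 (mod 361)
202^18 ≡ 20 (mod 361)
202^19 ≡ 69 (mod 361)
202^38 ≡ 68 (mod 361)
202^57 ≡ 360 (mod 361)
202^114 ≡ 1 (mod 361) ✓
Therefore the multiplicative order of 202 modulo 361 is 114.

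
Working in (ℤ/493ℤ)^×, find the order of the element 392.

28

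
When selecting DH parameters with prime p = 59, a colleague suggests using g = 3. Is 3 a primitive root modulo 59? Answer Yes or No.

No

φ(59) = 59 − 1 = 58 = 2 · 29.
3 is a primitive root mod 59 iff 3^(φ(59)/q) ≢ 1 for every prime q | φ(59), i.e. q ∈ {2, 29}.
3^29 ≡ 1 (mod 59)  [q = 2: ≡ 1 ✗]
3^2 ≡ 9 (mod 59)  [q = 29: ≢ 1 ✓]
Since 3^29 ≡ 1, the order of 3 divides 29 < 58, so 3 is not a primitive root.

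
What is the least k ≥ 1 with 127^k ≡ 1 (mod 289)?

ord(127) | φ(289) = φ(17^2) = 17·(17−1) = 272 = 2^4 · 17.
Divisors of 272: 1, 2, 4, 8, 16, 17, 34, 68, 136, 272.
Evaluate successive powers at the divisors of 272:
127^1 ≡ 127 (mod 289)
127^2 ≡ 234 (mod 289)
127^4 ≡ 135 (mod 289)
127^8 ≡ 18 (mod 289)
127^16 ≡ 35 (mod 289)
127^17 ≡ 110 (mod 289)
127^34 ≡ 251 (mod 289)
127^68 ≡ 288 (mod 289)
127^136 ≡ 1 (mod 289) ✓
Therefore the multiplicative order of 127 modulo 289 is 136.

136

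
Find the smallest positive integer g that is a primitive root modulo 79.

φ(79) = 79 − 1 = 78 = 2 · 3 · 13.
g is a primitive root iff g^(78/q) ≢ 1 (mod 79) for each prime q ∈ {2, 3, 13}.
g = 2: 2^39 ≡ 1 — hits 1, so not a primitive root.
g = 3: 3^39 ≡ 78; 3^26 ≡ 23; 3^6 ≡ 18 — none is 1, so 3 is a primitive root.
So 3 is the smallest generator of (Z/79Z)^×.

3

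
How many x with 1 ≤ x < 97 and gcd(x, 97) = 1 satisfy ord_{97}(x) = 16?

φ(97) = 97 − 1 = 96 = 2^5 · 3.
(Z/97Z)^× is cyclic (|G| = 96); a cyclic group of order m has exactly φ(d) elements of each order d | m, and none otherwise.
16 = 2^4 divides 96, and φ(16) = 8.

8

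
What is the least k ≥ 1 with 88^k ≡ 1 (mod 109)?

54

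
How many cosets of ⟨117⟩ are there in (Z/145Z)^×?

By Lagrange's theorem, ord_145(117) divides φ(145) = φ(5·29) = (5−1)·(29−1) = 4·28 = 112 = 2^4 · 7.
Divisors of 112: 1, 2, 4, 7, 8, 14, 16, 28, 56, 112.
Check 117^d mod 145 for each divisor in increasing order:
117^1 ≡ 117 (mod 145)
117^2 ≡ 59 (mod 145)
117^4 ≡ 1 (mod 145) ✓
Thus |⟨117⟩| = ord(117) = 4.
Index = |(Z/145Z)^×| / |⟨117⟩| = 112 / 4 = 28.

28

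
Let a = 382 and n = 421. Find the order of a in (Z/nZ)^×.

420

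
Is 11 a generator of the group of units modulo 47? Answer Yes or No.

φ(47) = 47 − 1 = 46 = 2 · 23.
It suffices to check that the order of 11 is not a proper divisor of 46: compute 11^(46/q) for q ∈ {2, 23}.
11^23 ≡ 46 (mod 47)  [q = 2: ≢ 1 ✓]
11^2 ≡ 27 (mod 47)  [q = 23: ≢ 1 ✓]
All checks pass, so 11 has order 46 and is a primitive root modulo 47.

Yes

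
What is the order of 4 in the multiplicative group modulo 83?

41

Since 4 ∈ (Z/83Z)^×, its order divides φ(83) = 83 − 1 = 82 = 2 · 41.
Divisors of 82: 1, 2, 41, 82.
Check 4^d mod 83 for each divisor in increasing order:
4^1 ≡ 4 (mod 83)
4^2 ≡ 16 (mod 83)
4^41 ≡ 1 (mod 83) ✓
Therefore the multiplicative order of 4 modulo 83 is 41.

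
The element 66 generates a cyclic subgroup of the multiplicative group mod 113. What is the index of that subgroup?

1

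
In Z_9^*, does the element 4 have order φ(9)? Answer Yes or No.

No

φ(9) = φ(3^2) = 3·(3−1) = 6 = 2 · 3.
Test 4^(6/q) mod 9 for each prime factor q of 6:
4^3 ≡ 1 (mod 9)  [q = 2: ≡ 1 ✗]
4^2 ≡ 7 (mod 9)  [q = 3: ≢ 1 ✓]
4^3 ≡ 1 shows ord(4) | 3, strictly less than φ(9); not a primitive root.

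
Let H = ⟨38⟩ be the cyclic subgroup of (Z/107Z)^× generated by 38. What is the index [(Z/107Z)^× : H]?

Since 38 ∈ (Z/107Z)^×, its order divides φ(107) = 107 − 1 = 106 = 2 · 53.
Divisors of 106: 1, 2, 53, 106.
Test each divisor d:
38^1 ≡ 38 (mod 107)
38^2 ≡ 53 (mod 107)
38^53 ≡ 106 (mod 107)
38^106 ≡ 1 (mod 107) ✓
Thus |⟨38⟩| = ord(38) = 106.
The index is φ(107) / ord(38) = 106 / 106 = 1.

1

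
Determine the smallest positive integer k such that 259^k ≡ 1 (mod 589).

30

By Lagrange's theorem, ord_589(259) divides φ(589) = φ(19·31) = (19−1)·(31−1) = 18·30 = 540 = 2^2 · 3^3 · 5.
Divisors of 540: 1, 2, 3, 4, 5, 6, 9, 10, 12, 15, 18, 20, 27, 30, 36, 45, 54, 60, 90, 108, 135, 180, 270, 540.
Check 259^d mod 589 for each divisor in increasing order:
259^1 ≡ 259
259^2 ≡ 524
259^3 ≡ 246
259^4 ≡ 102
259^5 ≡ 502
259^6 ≡ 438
259^9 ≡ 550
259^10 ≡ 501
259^12 ≡ 419
259^15 ≡ 588
259^18 ≡ 343
259^20 ≡ 87
259^27 ≡ 170
259^30 ≡ 1
The smallest such exponent is 30, so the order of 259 is 30.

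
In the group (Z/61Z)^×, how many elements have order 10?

4

φ(61) = 61 − 1 = 60 = 2^2 · 3 · 5.
In a cyclic group of order 60, there are φ(d) elements of order d for each divisor d of 60, and zero for non-divisors.
10 = 2 · 5 divides 60, and φ(10) = 4.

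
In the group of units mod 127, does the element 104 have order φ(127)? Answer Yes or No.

φ(127) = 127 − 1 = 126 = 2 · 3^2 · 7.
It suffices to check that the order of 104 is not a proper divisor of 126: compute 104^(126/q) for q ∈ {2, 3, 7}.
104^63 ≡ 1 (mod 127)  [q = 2: ≡ 1 ✗]
104^42 ≡ 107 (mod 127)  [q = 3: ≢ 1 ✓]
104^18 ≡ 16 (mod 127)  [q = 7: ≢ 1 ✓]
The check at q = 2 fails, so 104 generates a proper subgroup.

No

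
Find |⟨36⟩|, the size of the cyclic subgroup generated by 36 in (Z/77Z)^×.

By Lagrange's theorem, ord_77(36) divides φ(77) = φ(7·11) = (7−1)·(11−1) = 6·10 = 60 = 2^2 · 3 · 5.
Divisors of 60: 1, 2, 3, 4, 5, 6, 10, 12, 15, 20, 30, 60.
Evaluate successive powers at the divisors of 60:
36^1 ≡ 36
36^2 ≡ 64
36^3 ≡ 71
36^4 ≡ 15
36^5 ≡ 1
The smallest such exponent is 5, so the order of 36 is 5.

5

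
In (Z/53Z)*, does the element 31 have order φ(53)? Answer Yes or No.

Yes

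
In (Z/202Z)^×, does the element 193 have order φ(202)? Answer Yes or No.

No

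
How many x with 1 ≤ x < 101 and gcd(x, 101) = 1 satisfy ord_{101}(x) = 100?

40

φ(101) = 101 − 1 = 100 = 2^2 · 5^2.
In a cyclic group of order 100, there are φ(d) elements of order d for each divisor d of 100, and zero for non-divisors.
100 = 2^2 · 5^2 divides 100, and φ(100) = 40.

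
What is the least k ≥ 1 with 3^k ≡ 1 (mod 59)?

Since 3 ∈ (Z/59Z)^×, its order divides φ(59) = 59 − 1 = 58 = 2 · 29.
Divisors of 58: 1, 2, 29, 58.
Check 3^d mod 59 for each divisor in increasing order:
3^1 ≡ 3 (mod 59)
3^2 ≡ 9 (mod 59)
3^29 ≡ 1 (mod 59) ✓
Hence ord(3) = 29.

29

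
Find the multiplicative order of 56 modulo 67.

33

The order of 56 must divide φ(67) = 67 − 1 = 66 = 2 · 3 · 11.
Divisors of 66: 1, 2, 3, 6, 11, 22, 33, 66.
Evaluate successive powers at the divisors of 66:
56^1 ≡ 56
56^2 ≡ 54
56^3 ≡ 9
56^6 ≡ 14
56^11 ≡ 37
56^22 ≡ 29
56^33 ≡ 1
Therefore the multiplicative order of 56 modulo 67 is 33.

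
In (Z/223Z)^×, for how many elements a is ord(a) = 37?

36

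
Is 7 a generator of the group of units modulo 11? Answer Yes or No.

φ(11) = 11 − 1 = 10 = 2 · 5.
It suffices to check that the order of 7 is not a proper divisor of 10: compute 7^(10/q) for q ∈ {2, 5}.
7^5 ≡ 10 (mod 11)  [q = 2: ≢ 1 ✓]
7^2 ≡ 5 (mod 11)  [q = 5: ≢ 1 ✓]
Every test exponent gives a nontrivial residue, hence 7 generates the full group.

Yes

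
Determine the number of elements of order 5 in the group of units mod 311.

4

φ(311) = 311 − 1 = 310 = 2 · 5 · 31.
Since (Z/311Z)^× is cyclic of order 310, the number of elements of order d is φ(d) when d | 310 and 0 otherwise.
5 | 310, and φ(5) = 5 − 1 = 4.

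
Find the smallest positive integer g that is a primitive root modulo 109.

6

φ(109) = 109 − 1 = 108 = 2^2 · 3^3.
Test candidates g = 2, 3, … against the prime factors q ∈ {2, 3} of φ(109): g is a generator iff g^(108/q) ≢ 1 for every such q.
g = 2: 2^54 ≡ 108; 2^36 ≡ 1 — hits 1, so not a primitive root.
g = 3: 3^54 ≡ 1 — hits 1, so not a primitive root.
g = 4: 4^54 ≡ 1 — hits 1, so not a primitive root.
g = 5: 5^54 ≡ 1 — hits 1, so not a primitive root.
g = 6: 6^54 ≡ 108; 6^36 ≡ 63 — none is 1, so 6 is a primitive root.
Hence the least primitive root of 109 is 6.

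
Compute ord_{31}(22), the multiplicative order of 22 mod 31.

30

ord(22) | φ(31) = 31 − 1 = 30 = 2 · 3 · 5.
Divisors of 30: 1, 2, 3, 5, 6, 10, 15, 30.
Evaluate successive powers at the divisors of 30:
22^1 ≡ 22
22^2 ≡ 19
22^3 ≡ 15
22^5 ≡ 6
22^6 ≡ 8
22^10 ≡ 5
22^15 ≡ 30
22^30 ≡ 1
The smallest such exponent is 30, so the order of 22 is 30.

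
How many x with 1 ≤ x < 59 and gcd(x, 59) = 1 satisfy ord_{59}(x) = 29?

28

φ(59) = 59 − 1 = 58 = 2 · 29.
In a cyclic group of order 58, there are φ(d) elements of order d for each divisor d of 58, and zero for non-divisors.
29 | 58, and φ(29) = 29 − 1 = 28.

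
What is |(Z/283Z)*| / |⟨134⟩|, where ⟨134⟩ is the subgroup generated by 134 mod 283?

ord(134) | φ(283) = 283 − 1 = 282 = 2 · 3 · 47.
Divisors of 282: 1, 2, 3, 6, 47, 94, 141, 282.
Check 134^d mod 283 for each divisor in increasing order:
134^1 ≡ 134
134^2 ≡ 127
134^3 ≡ 38
134^6 ≡ 29
134^47 ≡ 1
Thus |⟨134⟩| = ord(134) = 47.
The index is φ(283) / ord(134) = 282 / 47 = 6.

6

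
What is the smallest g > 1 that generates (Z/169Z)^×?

2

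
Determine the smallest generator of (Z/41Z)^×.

6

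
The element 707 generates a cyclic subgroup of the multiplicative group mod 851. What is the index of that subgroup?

4

ord(707) | φ(851) = φ(23·37) = (23−1)·(37−1) = 22·36 = 792 = 2^3 · 3^2 · 11.
Divisors of 792: 1, 2, 3, 4, 6, 8, 9, 11, 12, 18, 22, 24, 33, 36, 44, 66, 72, 88, 99, 132, 198, 264, 396, 792.
Evaluate successive powers at the divisors of 792:
707^1 ≡ 707 (mod 851)
707^2 ≡ 312 (mod 851)
707^3 ≡ 175 (mod 851)
707^4 ≡ 330 (mod 851)
707^6 ≡ 840 (mod 851)
707^8 ≡ 823 (mod 851)
707^9 ≡ 628 (mod 851)
707^11 ≡ 206 (mod 851)
707^12 ≡ 121 (mod 851)
707^18 ≡ 371 (mod 851)
707^22 ≡ 737 (mod 851)
707^24 ≡ 174 (mod 851)
707^33 ≡ 344 (mod 851)
707^36 ≡ 630 (mod 851)
707^44 ≡ 231 (mod 851)
707^66 ≡ 47 (mod 851)
707^72 ≡ 334 (mod 851)
707^88 ≡ 599 (mod 851)
707^99 ≡ 850 (mod 851)
707^132 ≡ 507 (mod 851)
707^198 ≡ 1 (mod 851) ✓
So ord_851(707) = 198, hence |⟨707⟩| = 198.
[(Z/851Z)^× : ⟨707⟩] = 792/198 = 4.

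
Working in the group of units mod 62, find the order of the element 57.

Since 57 ∈ (Z/62Z)^×, its order divides φ(62) = φ(2)·φ(31) = 1·30 = 30 = 2 · 3 · 5.
Divisors of 30: 1, 2, 3, 5, 6, 10, 15, 30.
Test each divisor d:
57^1 ≡ 57 (mod 62)
57^2 ≡ 25 (mod 62)
57^3 ≡ 61 (mod 62)
57^5 ≡ 37 (mod 62)
57^6 ≡ 1 (mod 62) ✓
So ord_62(57) = 6.

6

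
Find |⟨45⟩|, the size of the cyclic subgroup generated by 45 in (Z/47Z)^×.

46

The order of 45 must divide φ(47) = 47 − 1 = 46 = 2 · 23.
Divisors of 46: 1, 2, 23, 46.
Evaluate successive powers at the divisors of 46:
45^1 ≡ 45 (mod 47)
45^2 ≡ 4 (mod 47)
45^23 ≡ 46 (mod 47)
45^46 ≡ 1 (mod 47) ✓
Therefore the multiplicative order of 45 modulo 47 is 46.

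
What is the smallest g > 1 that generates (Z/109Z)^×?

6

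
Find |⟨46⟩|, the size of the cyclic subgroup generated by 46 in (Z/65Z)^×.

The order of 46 must divide φ(65) = φ(5·13) = (5−1)·(13−1) = 4·12 = 48 = 2^4 · 3.
Divisors of 48: 1, 2, 3, 4, 6, 8, 12, 16, 24, 48.
Check 46^d mod 65 for each divisor in increasing order:
46^1 ≡ 46
46^2 ≡ 36
46^3 ≡ 31
46^4 ≡ 61
46^6 ≡ 51
46^8 ≡ 16
46^12 ≡ 1
Hence ord(46) = 12.

12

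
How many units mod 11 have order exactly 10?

φ(11) = 11 − 1 = 10 = 2 · 5.
Since (Z/11Z)^× is cyclic of order 10, the number of elements of order d is φ(d) when d | 10 and 0 otherwise.
10 = 2 · 5 divides 10, and φ(10) = 4.

4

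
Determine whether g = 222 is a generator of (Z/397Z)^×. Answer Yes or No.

Yes

φ(397) = 397 − 1 = 396 = 2^2 · 3^2 · 11.
222 is a primitive root mod 397 iff 222^(φ(397)/q) ≢ 1 for every prime q | φ(397), i.e. q ∈ {2, 3, 11}.
222^198 ≡ 396 (mod 397)  [q = 2: ≢ 1 ✓]
222^132 ≡ 362 (mod 397)  [q = 3: ≢ 1 ✓]
222^36 ≡ 290 (mod 397)  [q = 11: ≢ 1 ✓]
All checks pass, so 222 has order 396 and is a primitive root modulo 397.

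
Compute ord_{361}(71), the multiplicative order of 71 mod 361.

By Lagrange's theorem, ord_361(71) divides φ(361) = φ(19^2) = 19·(19−1) = 342 = 2 · 3^2 · 19.
Divisors of 342: 1, 2, 3, 6, 9, 18, 19, 38, 57, 114, 171, 342.
Check 71^d mod 361 for each divisor in increasing order:
71^1 ≡ 71 (mod 361)
71^2 ≡ 348 (mod 361)
71^3 ≡ 160 (mod 361)
71^6 ≡ 330 (mod 361)
71^9 ≡ 94 (mod 361)
71^18 ≡ 172 (mod 361)
71^19 ≡ 299 (mod 361)
71^38 ≡ 234 (mod 361)
71^57 ≡ 293 (mod 361)
71^114 ≡ 292 (mod 361)
71^171 ≡ 360 (mod 361)
71^342 ≡ 1 (mod 361) ✓
Hence ord(71) = 342.

342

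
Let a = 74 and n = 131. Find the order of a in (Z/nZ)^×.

Since 74 ∈ (Z/131Z)^×, its order divides φ(131) = 131 − 1 = 130 = 2 · 5 · 13.
Divisors of 130: 1, 2, 5, 10, 13, 26, 65, 130.
Evaluate successive powers at the divisors of 130:
74^1 ≡ 74
74^2 ≡ 105
74^5 ≡ 113
74^10 ≡ 62
74^13 ≡ 53
74^26 ≡ 58
74^65 ≡ 1
Hence ord(74) = 65.

65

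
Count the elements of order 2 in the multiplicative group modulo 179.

1

φ(179) = 179 − 1 = 178 = 2 · 89.
Since (Z/179Z)^× is cyclic of order 178, the number of elements of order d is φ(d) when d | 178 and 0 otherwise.
2 | 178, and φ(2) = 2 − 1 = 1.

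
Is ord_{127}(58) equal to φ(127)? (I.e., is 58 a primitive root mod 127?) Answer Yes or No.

Yes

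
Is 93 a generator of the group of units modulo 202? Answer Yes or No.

Yes

φ(202) = φ(2)·φ(101) = 1·100 = 100 = 2^2 · 5^2.
An element g generates (Z/202Z)^× iff g^(100/q) ≢ 1 (mod 202) for each prime q ∈ {2, 5}.
93^50 ≡ 201 (mod 202)  [q = 2: ≢ 1 ✓]
93^20 ≡ 87 (mod 202)  [q = 5: ≢ 1 ✓]
All checks pass, so 93 has order 100 and is a primitive root modulo 202.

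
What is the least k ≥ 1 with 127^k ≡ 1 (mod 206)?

34

Since 127 ∈ (Z/206Z)^×, its order divides φ(206) = φ(2)·φ(103) = 1·102 = 102 = 2 · 3 · 17.
Divisors of 102: 1, 2, 3, 6, 17, 34, 51, 102.
Test each divisor d:
127^1 ≡ 127
127^2 ≡ 61
127^3 ≡ 125
127^6 ≡ 175
127^17 ≡ 205
127^34 ≡ 1
Hence ord(127) = 34.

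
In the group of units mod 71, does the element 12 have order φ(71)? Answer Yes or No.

No

φ(71) = 71 − 1 = 70 = 2 · 5 · 7.
It suffices to check that the order of 12 is not a proper divisor of 70: compute 12^(70/q) for q ∈ {2, 5, 7}.
12^35 ≡ 1 (mod 71)  [q = 2: ≡ 1 ✗]
12^14 ≡ 57 (mod 71)  [q = 5: ≢ 1 ✓]
12^10 ≡ 32 (mod 71)  [q = 7: ≢ 1 ✓]
12^35 ≡ 1 shows ord(12) | 35, strictly less than φ(71); not a primitive root.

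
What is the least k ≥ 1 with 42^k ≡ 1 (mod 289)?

136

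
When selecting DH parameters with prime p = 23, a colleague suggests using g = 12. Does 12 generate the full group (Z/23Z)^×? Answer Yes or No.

No

φ(23) = 23 − 1 = 22 = 2 · 11.
Test 12^(22/q) mod 23 for each prime factor q of 22:
12^11 ≡ 1 (mod 23)  [q = 2: ≡ 1 ✗]
12^2 ≡ 6 (mod 23)  [q = 11: ≢ 1 ✓]
The check at q = 2 fails, so 12 generates a proper subgroup.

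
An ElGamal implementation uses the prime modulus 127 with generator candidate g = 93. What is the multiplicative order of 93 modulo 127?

126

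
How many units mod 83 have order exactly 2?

1

φ(83) = 83 − 1 = 82 = 2 · 41.
In a cyclic group of order 82, there are φ(d) elements of order d for each divisor d of 82, and zero for non-divisors.
2 | 82, and φ(2) = 2 − 1 = 1.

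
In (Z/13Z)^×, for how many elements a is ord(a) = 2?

1

φ(13) = 13 − 1 = 12 = 2^2 · 3.
(Z/13Z)^× is cyclic (|G| = 12); a cyclic group of order m has exactly φ(d) elements of each order d | m, and none otherwise.
2 | 12, and φ(2) = 2 − 1 = 1.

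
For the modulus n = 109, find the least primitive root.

6

φ(109) = 109 − 1 = 108 = 2^2 · 3^3.
g is a primitive root iff g^(108/q) ≢ 1 (mod 109) for each prime q ∈ {2, 3}.
g = 2: 2^54 ≡ 108; 2^36 ≡ 1 — hits 1, so not a primitive root.
g = 3: 3^54 ≡ 1 — hits 1, so not a primitive root.
g = 4: 4^54 ≡ 1 — hits 1, so not a primitive root.
g = 5: 5^54 ≡ 1 — hits 1, so not a primitive root.
g = 6: 6^54 ≡ 108; 6^36 ≡ 63 — none is 1, so 6 is a primitive root.
Hence the least primitive root of 109 is 6.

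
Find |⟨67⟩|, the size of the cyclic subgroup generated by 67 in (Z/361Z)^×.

ord(67) | φ(361) = φ(19^2) = 19·(19−1) = 342 = 2 · 3^2 · 19.
Divisors of 342: 1, 2, 3, 6, 9, 18, 19, 38, 57, 114, 171, 342.
Test each divisor d:
67^1 ≡ 67 (mod 361)
67^2 ≡ 157 (mod 361)
67^3 ≡ 50 (mod 361)
67^6 ≡ 334 (mod 361)
67^9 ≡ 94 (mod 361)
67^18 ≡ 172 (mod 361)
67^19 ≡ 333 (mod 361)
67^38 ≡ 62 (mod 361)
67^57 ≡ 69 (mod 361)
67^114 ≡ 68 (mod 361)
67^171 ≡ 360 (mod 361)
67^342 ≡ 1 (mod 361) ✓
Hence ord(67) = 342.

342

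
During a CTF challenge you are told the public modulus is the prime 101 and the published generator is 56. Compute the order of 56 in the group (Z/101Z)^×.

25

The order of 56 must divide φ(101) = 101 − 1 = 100 = 2^2 · 5^2.
Divisors of 100: 1, 2, 4, 5, 10, 20, 25, 50, 100.
Check 56^d mod 101 for each divisor in increasing order:
56^1 ≡ 56 (mod 101)
56^2 ≡ 5 (mod 101)
56^4 ≡ 25 (mod 101)
56^5 ≡ 87 (mod 101)
56^10 ≡ 95 (mod 101)
56^20 ≡ 36 (mod 101)
56^25 ≡ 1 (mod 101) ✓
So ord_101(56) = 25.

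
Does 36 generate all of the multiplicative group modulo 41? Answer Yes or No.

No

φ(41) = 41 − 1 = 40 = 2^3 · 5.
36 is a primitive root mod 41 iff 36^(φ(41)/q) ≢ 1 for every prime q | φ(41), i.e. q ∈ {2, 5}.
36^20 ≡ 1 (mod 41)  [q = 2: ≡ 1 ✗]
36^8 ≡ 18 (mod 41)  [q = 5: ≢ 1 ✓]
36^20 ≡ 1 shows ord(36) | 20, strictly less than φ(41); not a primitive root.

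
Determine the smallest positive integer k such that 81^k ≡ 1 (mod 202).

25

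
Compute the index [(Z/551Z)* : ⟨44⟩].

2

Since 44 ∈ (Z/551Z)^×, its order divides φ(551) = φ(19·29) = (19−1)·(29−1) = 18·28 = 504 = 2^3 · 3^2 · 7.
Divisors of 504: 1, 2, 3, 4, 6, 7, 8, 9, 12, 14, 18, 21, 24, 28, 36, 42, 56, 63, 72, 84, 126, 168, 252, 504.
Compute 44^d (mod 551) for the divisors d until we hit 1:
44^1 ≡ 44 (mod 551)
44^2 ≡ 283 (mod 551)
44^3 ≡ 330 (mod 551)
44^4 ≡ 194 (mod 551)
44^6 ≡ 353 (mod 551)
44^7 ≡ 104 (mod 551)
44^8 ≡ 168 (mod 551)
44^9 ≡ 229 (mod 551)
44^12 ≡ 83 (mod 551)
44^14 ≡ 347 (mod 551)
44^18 ≡ 96 (mod 551)
44^21 ≡ 273 (mod 551)
44^24 ≡ 277 (mod 551)
44^28 ≡ 291 (mod 551)
44^36 ≡ 400 (mod 551)
44^42 ≡ 144 (mod 551)
44^56 ≡ 378 (mod 551)
44^63 ≡ 191 (mod 551)
44^72 ≡ 210 (mod 551)
44^84 ≡ 349 (mod 551)
44^126 ≡ 115 (mod 551)
44^168 ≡ 30 (mod 551)
44^252 ≡ 1 (mod 551) ✓
Thus |⟨44⟩| = ord(44) = 252.
[(Z/551Z)^× : ⟨44⟩] = 504/252 = 2.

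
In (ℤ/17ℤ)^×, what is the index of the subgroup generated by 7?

ord(7) | φ(17) = 17 − 1 = 16 = 2^4.
Divisors of 16: 1, 2, 4, 8, 16.
Test each divisor d:
7^1 ≡ 7
7^2 ≡ 15
7^4 ≡ 4
7^8 ≡ 16
7^16 ≡ 1
The order of 7 is 16, so the subgroup it generates has 16 elements.
[(Z/17Z)^× : ⟨7⟩] = 16/16 = 1.

1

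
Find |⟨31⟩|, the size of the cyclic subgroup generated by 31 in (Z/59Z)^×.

58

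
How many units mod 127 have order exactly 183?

0

φ(127) = 127 − 1 = 126 = 2 · 3^2 · 7.
(Z/127Z)^× is cyclic (|G| = 126); a cyclic group of order m has exactly φ(d) elements of each order d | m, and none otherwise.
Since 183 ∤ 126, the count is 0.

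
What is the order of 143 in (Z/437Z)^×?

By Lagrange's theorem, ord_437(143) divides φ(437) = φ(19·23) = (19−1)·(23−1) = 18·22 = 396 = 2^2 · 3^2 · 11.
Divisors of 396: 1, 2, 3, 4, 6, 9, 11, 12, 18, 22, 33, 36, 44, 66, 99, 132, 198, 396.
Check 143^d mod 437 for each divisor in increasing order:
143^1 ≡ 143 (mod 437)
143^2 ≡ 347 (mod 437)
143^3 ≡ 240 (mod 437)
143^4 ≡ 234 (mod 437)
143^6 ≡ 353 (mod 437)
143^9 ≡ 379 (mod 437)
143^11 ≡ 413 (mod 437)
143^12 ≡ 64 (mod 437)
143^18 ≡ 305 (mod 437)
143^22 ≡ 139 (mod 437)
143^33 ≡ 160 (mod 437)
143^36 ≡ 381 (mod 437)
143^44 ≡ 93 (mod 437)
143^66 ≡ 254 (mod 437)
143^99 ≡ 436 (mod 437)
143^132 ≡ 277 (mod 437)
143^198 ≡ 1 (mod 437) ✓
Hence ord(143) = 198.

198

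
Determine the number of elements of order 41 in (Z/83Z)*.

φ(83) = 83 − 1 = 82 = 2 · 41.
In a cyclic group of order 82, there are φ(d) elements of order d for each divisor d of 82, and zero for non-divisors.
41 | 82, and φ(41) = 41 − 1 = 40.

40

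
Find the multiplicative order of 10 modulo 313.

The order of 10 must divide φ(313) = 313 − 1 = 312 = 2^3 · 3 · 13.
Divisors of 312: 1, 2, 3, 4, 6, 8, 12, 13, 24, 26, 39, 52, 78, 104, 156, 312.
Compute 10^d (mod 313) for the divisors d until we hit 1:
10^1 ≡ 10 (mod 313)
10^2 ≡ 100 (mod 313)
10^3 ≡ 61 (mod 313)
10^4 ≡ 297 (mod 313)
10^6 ≡ 278 (mod 313)
10^8 ≡ 256 (mod 313)
10^12 ≡ 286 (mod 313)
10^13 ≡ 43 (mod 313)
10^24 ≡ 103 (mod 313)
10^26 ≡ 284 (mod 313)
10^39 ≡ 5 (mod 313)
10^52 ≡ 215 (mod 313)
10^78 ≡ 25 (mod 313)
10^104 ≡ 214 (mod 313)
10^156 ≡ 312 (mod 313)
10^312 ≡ 1 (mod 313) ✓
So ord_313(10) = 312.

312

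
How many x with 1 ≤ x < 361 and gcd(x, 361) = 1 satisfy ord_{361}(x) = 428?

0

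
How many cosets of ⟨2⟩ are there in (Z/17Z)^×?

2

By Lagrange's theorem, ord_17(2) divides φ(17) = 17 − 1 = 16 = 2^4.
Divisors of 16: 1, 2, 4, 8, 16.
Test each divisor d:
2^1 ≡ 2
2^2 ≡ 4
2^4 ≡ 16
2^8 ≡ 1
The order of 2 is 8, so the subgroup it generates has 8 elements.
[(Z/17Z)^× : ⟨2⟩] = 16/8 = 2.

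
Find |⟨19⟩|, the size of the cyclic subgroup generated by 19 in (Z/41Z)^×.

40

Since 19 ∈ (Z/41Z)^×, its order divides φ(41) = 41 − 1 = 40 = 2^3 · 5.
Divisors of 40: 1, 2, 4, 5, 8, 10, 20, 40.
Evaluate successive powers at the divisors of 40:
19^1 ≡ 19
19^2 ≡ 33
19^4 ≡ 23
19^5 ≡ 27
19^8 ≡ 37
19^10 ≡ 32
19^20 ≡ 40
19^40 ≡ 1
The smallest such exponent is 40, so the order of 19 is 40.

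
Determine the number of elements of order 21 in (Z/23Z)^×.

0

φ(23) = 23 − 1 = 22 = 2 · 11.
Since (Z/23Z)^× is cyclic of order 22, the number of elements of order d is φ(d) when d | 22 and 0 otherwise.
Here 22 is not a multiple of 21, so there are no elements of order 21.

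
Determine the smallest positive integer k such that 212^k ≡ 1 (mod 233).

232

The order of 212 must divide φ(233) = 233 − 1 = 232 = 2^3 · 29.
Divisors of 232: 1, 2, 4, 8, 29, 58, 116, 232.
Evaluate successive powers at the divisors of 232:
212^1 ≡ 212
212^2 ≡ 208
212^4 ≡ 159
212^8 ≡ 117
212^29 ≡ 136
212^58 ≡ 89
212^116 ≡ 232
212^232 ≡ 1
Hence ord(212) = 232.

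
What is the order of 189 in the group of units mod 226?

ord(189) | φ(226) = φ(2)·φ(113) = 1·112 = 112 = 2^4 · 7.
Divisors of 112: 1, 2, 4, 7, 8, 14, 16, 28, 56, 112.
Check 189^d mod 226 for each divisor in increasing order:
189^1 ≡ 189 (mod 226)
189^2 ≡ 13 (mod 226)
189^4 ≡ 169 (mod 226)
189^7 ≡ 71 (mod 226)
189^8 ≡ 85 (mod 226)
189^14 ≡ 69 (mod 226)
189^16 ≡ 219 (mod 226)
189^28 ≡ 15 (mod 226)
189^56 ≡ 225 (mod 226)
189^112 ≡ 1 (mod 226) ✓
Therefore the multiplicative order of 189 modulo 226 is 112.

112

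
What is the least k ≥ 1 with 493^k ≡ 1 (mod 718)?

Since 493 ∈ (Z/718Z)^×, its order divides φ(718) = φ(2)·φ(359) = 1·358 = 358 = 2 · 179.
Divisors of 358: 1, 2, 179, 358.
Evaluate successive powers at the divisors of 358:
493^1 ≡ 493 (mod 718)
493^2 ≡ 365 (mod 718)
493^179 ≡ 717 (mod 718)
493^358 ≡ 1 (mod 718) ✓
Therefore the multiplicative order of 493 modulo 718 is 358.

358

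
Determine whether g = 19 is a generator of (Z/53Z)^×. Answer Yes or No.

Yes

φ(53) = 53 − 1 = 52 = 2^2 · 13.
19 is a primitive root mod 53 iff 19^(φ(53)/q) ≢ 1 for every prime q | φ(53), i.e. q ∈ {2, 13}.
19^26 ≡ 52 (mod 53)  [q = 2: ≢ 1 ✓]
19^4 ≡ 47 (mod 53)  [q = 13: ≢ 1 ✓]
None equal 1, so ord_53(19) = 52: 19 is a primitive root.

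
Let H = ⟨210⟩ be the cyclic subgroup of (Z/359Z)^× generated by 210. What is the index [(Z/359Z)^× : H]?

1

Since 210 ∈ (Z/359Z)^×, its order divides φ(359) = 359 − 1 = 358 = 2 · 179.
Divisors of 358: 1, 2, 179, 358.
Test each divisor d:
210^1 ≡ 210
210^2 ≡ 302
210^179 ≡ 358
210^358 ≡ 1
So ord_359(210) = 358, hence |⟨210⟩| = 358.
Index = |(Z/359Z)^×| / |⟨210⟩| = 358 / 358 = 1.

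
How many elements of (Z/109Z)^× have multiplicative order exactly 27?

φ(109) = 109 − 1 = 108 = 2^2 · 3^3.
In a cyclic group of order 108, there are φ(d) elements of order d for each divisor d of 108, and zero for non-divisors.
27 = 3^3 divides 108, and φ(27) = 18.

18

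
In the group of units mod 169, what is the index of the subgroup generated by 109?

3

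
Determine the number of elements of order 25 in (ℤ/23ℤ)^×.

0

φ(23) = 23 − 1 = 22 = 2 · 11.
In a cyclic group of order 22, there are φ(d) elements of order d for each divisor d of 22, and zero for non-divisors.
25 does not divide 22, so no element of (Z/23Z)^× has order 25.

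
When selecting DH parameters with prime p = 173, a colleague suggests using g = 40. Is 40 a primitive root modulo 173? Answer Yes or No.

φ(173) = 173 − 1 = 172 = 2^2 · 43.
40 is a primitive root mod 173 iff 40^(φ(173)/q) ≢ 1 for every prime q | φ(173), i.e. q ∈ {2, 43}.
40^86 ≡ 1 (mod 173)  [q = 2: ≡ 1 ✗]
40^4 ≡ 119 (mod 173)  [q = 43: ≢ 1 ✓]
40^86 ≡ 1 shows ord(40) | 86, strictly less than φ(173); not a primitive root.

No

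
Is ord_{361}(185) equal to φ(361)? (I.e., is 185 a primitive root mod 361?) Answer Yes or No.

Yes

φ(361) = φ(19^2) = 19·(19−1) = 342 = 2 · 3^2 · 19.
185 is a primitive root mod 361 iff 185^(φ(361)/q) ≢ 1 for every prime q | φ(361), i.e. q ∈ {2, 3, 19}.
185^171 ≡ 360 (mod 361)  [q = 2: ≢ 1 ✓]
185^114 ≡ 292 (mod 361)  [q = 3: ≢ 1 ✓]
185^18 ≡ 267 (mod 361)  [q = 19: ≢ 1 ✓]
All checks pass, so 185 has order 342 and is a primitive root modulo 361.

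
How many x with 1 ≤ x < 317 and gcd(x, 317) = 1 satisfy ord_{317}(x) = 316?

156

φ(317) = 317 − 1 = 316 = 2^2 · 79.
(Z/317Z)^× is cyclic (|G| = 316); a cyclic group of order m has exactly φ(d) elements of each order d | m, and none otherwise.
316 = 2^2 · 79 divides 316, and φ(316) = 156.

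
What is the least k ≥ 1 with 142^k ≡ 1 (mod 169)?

26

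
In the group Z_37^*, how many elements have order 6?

2

φ(37) = 37 − 1 = 36 = 2^2 · 3^2.
(Z/37Z)^× is cyclic (|G| = 36); a cyclic group of order m has exactly φ(d) elements of each order d | m, and none otherwise.
6 = 2 · 3 divides 36, and φ(6) = 2.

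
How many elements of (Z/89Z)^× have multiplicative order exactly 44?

20

φ(89) = 89 − 1 = 88 = 2^3 · 11.
Since (Z/89Z)^× is cyclic of order 88, the number of elements of order d is φ(d) when d | 88 and 0 otherwise.
44 = 2^2 · 11 divides 88, and φ(44) = 20.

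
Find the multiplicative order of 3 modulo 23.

11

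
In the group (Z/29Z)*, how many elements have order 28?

φ(29) = 29 − 1 = 28 = 2^2 · 7.
In a cyclic group of order 28, there are φ(d) elements of order d for each divisor d of 28, and zero for non-divisors.
28 = 2^2 · 7 divides 28, and φ(28) = 12.

12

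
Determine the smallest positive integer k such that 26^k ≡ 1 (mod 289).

136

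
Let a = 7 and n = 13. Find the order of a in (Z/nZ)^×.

By Lagrange's theorem, ord_13(7) divides φ(13) = 13 − 1 = 12 = 2^2 · 3.
Divisors of 12: 1, 2, 3, 4, 6, 12.
Test each divisor d:
7^1 ≡ 7 (mod 13)
7^2 ≡ 10 (mod 13)
7^3 ≡ 5 (mod 13)
7^4 ≡ 9 (mod 13)
7^6 ≡ 12 (mod 13)
7^12 ≡ 1 (mod 13) ✓
The smallest such exponent is 12, so the order of 7 is 12.

12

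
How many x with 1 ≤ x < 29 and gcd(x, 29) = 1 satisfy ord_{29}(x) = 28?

12

φ(29) = 29 − 1 = 28 = 2^2 · 7.
(Z/29Z)^× is cyclic (|G| = 28); a cyclic group of order m has exactly φ(d) elements of each order d | m, and none otherwise.
28 = 2^2 · 7 divides 28, and φ(28) = 12.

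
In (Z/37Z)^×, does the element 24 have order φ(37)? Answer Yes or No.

φ(37) = 37 − 1 = 36 = 2^2 · 3^2.
24 is a primitive root mod 37 iff 24^(φ(37)/q) ≢ 1 for every prime q | φ(37), i.e. q ∈ {2, 3}.
24^18 ≡ 36 (mod 37)  [q = 2: ≢ 1 ✓]
24^12 ≡ 10 (mod 37)  [q = 3: ≢ 1 ✓]
None equal 1, so ord_37(24) = 36: 24 is a primitive root.

Yes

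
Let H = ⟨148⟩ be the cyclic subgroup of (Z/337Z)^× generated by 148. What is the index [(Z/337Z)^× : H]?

84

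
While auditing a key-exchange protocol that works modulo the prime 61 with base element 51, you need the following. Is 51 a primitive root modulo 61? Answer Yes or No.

φ(61) = 61 − 1 = 60 = 2^2 · 3 · 5.
Test 51^(60/q) mod 61 for each prime factor q of 60:
51^30 ≡ 60 (mod 61)  [q = 2: ≢ 1 ✓]
51^20 ≡ 13 (mod 61)  [q = 3: ≢ 1 ✓]
51^12 ≡ 58 (mod 61)  [q = 5: ≢ 1 ✓]
None equal 1, so ord_61(51) = 60: 51 is a primitive root.

Yes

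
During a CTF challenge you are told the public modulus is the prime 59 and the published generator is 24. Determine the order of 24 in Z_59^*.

58

ord(24) | φ(59) = 59 − 1 = 58 = 2 · 29.
Divisors of 58: 1, 2, 29, 58.
Check 24^d mod 59 for each divisor in increasing order:
24^1 ≡ 24
24^2 ≡ 45
24^29 ≡ 58
24^58 ≡ 1
The smallest such exponent is 58, so the order of 24 is 58.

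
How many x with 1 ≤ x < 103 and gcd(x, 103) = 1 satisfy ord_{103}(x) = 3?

2

φ(103) = 103 − 1 = 102 = 2 · 3 · 17.
Since (Z/103Z)^× is cyclic of order 102, the number of elements of order d is φ(d) when d | 102 and 0 otherwise.
3 | 102, and φ(3) = 3 − 1 = 2.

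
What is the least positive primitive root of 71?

φ(71) = 71 − 1 = 70 = 2 · 5 · 7.
g is a primitive root iff g^(70/q) ≢ 1 (mod 71) for each prime q ∈ {2, 5, 7}.
g = 2: 2^35 ≡ 1 — hits 1, so not a primitive root.
g = 3: 3^35 ≡ 1 — hits 1, so not a primitive root.
g = 4: 4^35 ≡ 1 — hits 1, so not a primitive root.
g = 5: 5^35 ≡ 1 — hits 1, so not a primitive root.
g = 6: 6^35 ≡ 1 — hits 1, so not a primitive root.
g = 7: 7^35 ≡ 70; 7^14 ≡ 54; 7^10 ≡ 45 — none is 1, so 7 is a primitive root.
So 7 is the smallest generator of (Z/71Z)^×.

7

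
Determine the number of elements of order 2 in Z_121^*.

1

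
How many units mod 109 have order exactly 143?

φ(109) = 109 − 1 = 108 = 2^2 · 3^3.
(Z/109Z)^× is cyclic (|G| = 108); a cyclic group of order m has exactly φ(d) elements of each order d | m, and none otherwise.
Since 143 ∤ 108, the count is 0.

0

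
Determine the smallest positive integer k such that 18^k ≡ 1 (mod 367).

183

By Lagrange's theorem, ord_367(18) divides φ(367) = 367 − 1 = 366 = 2 · 3 · 61.
Divisors of 366: 1, 2, 3, 6, 61, 122, 183, 366.
Compute 18^d (mod 367) for the divisors d until we hit 1:
18^1 ≡ 18
18^2 ≡ 324
18^3 ≡ 327
18^6 ≡ 132
18^61 ≡ 83
18^122 ≡ 283
18^183 ≡ 1
Therefore the multiplicative order of 18 modulo 367 is 183.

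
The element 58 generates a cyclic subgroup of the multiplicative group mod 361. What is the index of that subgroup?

Since 58 ∈ (Z/361Z)^×, its order divides φ(361) = φ(19^2) = 19·(19−1) = 342 = 2 · 3^2 · 19.
Divisors of 342: 1, 2, 3, 6, 9, 18, 19, 38, 57, 114, 171, 342.
Evaluate successive powers at the divisors of 342:
58^1 ≡ 58 (mod 361)
58^2 ≡ 115 (mod 361)
58^3 ≡ 172 (mod 361)
58^6 ≡ 343 (mod 361)
58^9 ≡ 153 (mod 361)
58^18 ≡ 305 (mod 361)
58^19 ≡ 1 (mod 361) ✓
So ord_361(58) = 19, hence |⟨58⟩| = 19.
[(Z/361Z)^× : ⟨58⟩] = 342/19 = 18.

18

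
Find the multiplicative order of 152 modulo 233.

29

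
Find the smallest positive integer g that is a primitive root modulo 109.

6

φ(109) = 109 − 1 = 108 = 2^2 · 3^3.
g is a primitive root iff g^(108/q) ≢ 1 (mod 109) for each prime q ∈ {2, 3}.
g = 2: 2^54 ≡ 108; 2^36 ≡ 1 — hits 1, so not a primitive root.
g = 3: 3^54 ≡ 1 — hits 1, so not a primitive root.
g = 4: 4^54 ≡ 1 — hits 1, so not a primitive root.
g = 5: 5^54 ≡ 1 — hits 1, so not a primitive root.
g = 6: 6^54 ≡ 108; 6^36 ≡ 63 — none is 1, so 6 is a primitive root.
So 6 is the smallest generator of (Z/109Z)^×.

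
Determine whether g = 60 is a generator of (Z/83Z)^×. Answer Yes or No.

Yes

φ(83) = 83 − 1 = 82 = 2 · 41.
Test 60^(82/q) mod 83 for each prime factor q of 82:
60^41 ≡ 82 (mod 83)  [q = 2: ≢ 1 ✓]
60^2 ≡ 31 (mod 83)  [q = 41: ≢ 1 ✓]
None equal 1, so ord_83(60) = 82: 60 is a primitive root.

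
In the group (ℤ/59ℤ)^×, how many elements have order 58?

28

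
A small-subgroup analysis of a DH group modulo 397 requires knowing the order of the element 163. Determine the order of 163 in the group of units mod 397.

66

Since 163 ∈ (Z/397Z)^×, its order divides φ(397) = 397 − 1 = 396 = 2^2 · 3^2 · 11.
Divisors of 396: 1, 2, 3, 4, 6, 9, 11, 12, 18, 22, 33, 36, 44, 66, 99, 132, 198, 396.
Evaluate successive powers at the divisors of 396:
163^1 ≡ 163 (mod 397)
163^2 ≡ 367 (mod 397)
163^3 ≡ 271 (mod 397)
163^4 ≡ 106 (mod 397)
163^6 ≡ 393 (mod 397)
163^9 ≡ 107 (mod 397)
163^11 ≡ 363 (mod 397)
163^12 ≡ 16 (mod 397)
163^18 ≡ 333 (mod 397)
163^22 ≡ 362 (mod 397)
163^33 ≡ 396 (mod 397)
163^36 ≡ 126 (mod 397)
163^44 ≡ 34 (mod 397)
163^66 ≡ 1 (mod 397) ✓
The smallest such exponent is 66, so the order of 163 is 66.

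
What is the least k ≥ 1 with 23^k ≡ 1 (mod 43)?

21

By Lagrange's theorem, ord_43(23) divides φ(43) = 43 − 1 = 42 = 2 · 3 · 7.
Divisors of 42: 1, 2, 3, 6, 7, 14, 21, 42.
Compute 23^d (mod 43) for the divisors d until we hit 1:
23^1 ≡ 23 (mod 43)
23^2 ≡ 13 (mod 43)
23^3 ≡ 41 (mod 43)
23^6 ≡ 4 (mod 43)
23^7 ≡ 6 (mod 43)
23^14 ≡ 36 (mod 43)
23^21 ≡ 1 (mod 43) ✓
Hence ord(23) = 21.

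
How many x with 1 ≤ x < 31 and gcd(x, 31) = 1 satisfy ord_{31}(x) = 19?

φ(31) = 31 − 1 = 30 = 2 · 3 · 5.
Since (Z/31Z)^× is cyclic of order 30, the number of elements of order d is φ(d) when d | 30 and 0 otherwise.
Here 30 is not a multiple of 19, so there are no elements of order 19.

0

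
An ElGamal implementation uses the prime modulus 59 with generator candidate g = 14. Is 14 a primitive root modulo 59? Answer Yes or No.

Yes

φ(59) = 59 − 1 = 58 = 2 · 29.
An element g generates (Z/59Z)^× iff g^(58/q) ≢ 1 (mod 59) for each prime q ∈ {2, 29}.
14^29 ≡ 58 (mod 59)  [q = 2: ≢ 1 ✓]
14^2 ≡ 19 (mod 59)  [q = 29: ≢ 1 ✓]
None equal 1, so ord_59(14) = 58: 14 is a primitive root.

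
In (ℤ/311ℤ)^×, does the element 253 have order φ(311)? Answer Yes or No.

φ(311) = 311 − 1 = 310 = 2 · 5 · 31.
Test 253^(310/q) mod 311 for each prime factor q of 310:
253^155 ≡ 1 (mod 311)  [q = 2: ≡ 1 ✗]
253^62 ≡ 6 (mod 311)  [q = 5: ≢ 1 ✓]
253^10 ≡ 265 (mod 311)  [q = 31: ≢ 1 ✓]
The check at q = 2 fails, so 253 generates a proper subgroup.

No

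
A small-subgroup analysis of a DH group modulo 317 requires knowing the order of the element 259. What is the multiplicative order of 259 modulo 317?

79

ord(259) | φ(317) = 317 − 1 = 316 = 2^2 · 79.
Divisors of 316: 1, 2, 4, 79, 158, 316.
Check 259^d mod 317 for each divisor in increasing order:
259^1 ≡ 259 (mod 317)
259^2 ≡ 194 (mod 317)
259^4 ≡ 230 (mod 317)
259^79 ≡ 1 (mod 317) ✓
So ord_317(259) = 79.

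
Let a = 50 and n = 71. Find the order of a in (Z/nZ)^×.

ord(50) | φ(71) = 71 − 1 = 70 = 2 · 5 · 7.
Divisors of 70: 1, 2, 5, 7, 10, 14, 35, 70.
Evaluate successive powers at the divisors of 70:
50^1 ≡ 50 (mod 71)
50^2 ≡ 15 (mod 71)
50^5 ≡ 32 (mod 71)
50^7 ≡ 54 (mod 71)
50^10 ≡ 30 (mod 71)
50^14 ≡ 5 (mod 71)
50^35 ≡ 1 (mod 71) ✓
The smallest such exponent is 35, so the order of 50 is 35.

35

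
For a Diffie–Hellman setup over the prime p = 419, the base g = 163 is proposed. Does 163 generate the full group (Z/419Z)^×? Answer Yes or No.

Yes

φ(419) = 419 − 1 = 418 = 2 · 11 · 19.
163 is a primitive root mod 419 iff 163^(φ(419)/q) ≢ 1 for every prime q | φ(419), i.e. q ∈ {2, 11, 19}.
163^209 ≡ 418 (mod 419)  [q = 2: ≢ 1 ✓]
163^38 ≡ 13 (mod 419)  [q = 11: ≢ 1 ✓]
163^22 ≡ 306 (mod 419)  [q = 19: ≢ 1 ✓]
All checks pass, so 163 has order 418 and is a primitive root modulo 419.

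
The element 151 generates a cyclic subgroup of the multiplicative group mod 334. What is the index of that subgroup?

Since 151 ∈ (Z/334Z)^×, its order divides φ(334) = φ(2)·φ(167) = 1·166 = 166 = 2 · 83.
Divisors of 166: 1, 2, 83, 166.
Check 151^d mod 334 for each divisor in increasing order:
151^1 ≡ 151
151^2 ≡ 89
151^83 ≡ 333
151^166 ≡ 1
Thus |⟨151⟩| = ord(151) = 166.
The index is φ(334) / ord(151) = 166 / 166 = 1.

1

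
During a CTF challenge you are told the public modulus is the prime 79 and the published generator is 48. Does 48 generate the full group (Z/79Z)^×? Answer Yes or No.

Yes

φ(79) = 79 − 1 = 78 = 2 · 3 · 13.
It suffices to check that the order of 48 is not a proper divisor of 78: compute 48^(78/q) for q ∈ {2, 3, 13}.
48^39 ≡ 78 (mod 79)  [q = 2: ≢ 1 ✓]
48^26 ≡ 55 (mod 79)  [q = 3: ≢ 1 ✓]
48^6 ≡ 64 (mod 79)  [q = 13: ≢ 1 ✓]
All checks pass, so 48 has order 78 and is a primitive root modulo 79.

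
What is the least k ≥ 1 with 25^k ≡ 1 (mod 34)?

ord(25) | φ(34) = φ(2)·φ(17) = 1·16 = 16 = 2^4.
Divisors of 16: 1, 2, 4, 8, 16.
Compute 25^d (mod 34) for the divisors d until we hit 1:
25^1 ≡ 25
25^2 ≡ 13
25^4 ≡ 33
25^8 ≡ 1
Therefore the multiplicative order of 25 modulo 34 is 8.

8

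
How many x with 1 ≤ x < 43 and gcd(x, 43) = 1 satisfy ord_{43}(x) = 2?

1

φ(43) = 43 − 1 = 42 = 2 · 3 · 7.
Since (Z/43Z)^× is cyclic of order 42, the number of elements of order d is φ(d) when d | 42 and 0 otherwise.
2 | 42, and φ(2) = 2 − 1 = 1.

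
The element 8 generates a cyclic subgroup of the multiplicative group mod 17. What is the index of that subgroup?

The order of 8 must divide φ(17) = 17 − 1 = 16 = 2^4.
Divisors of 16: 1, 2, 4, 8, 16.
Compute 8^d (mod 17) for the divisors d until we hit 1:
8^1 ≡ 8
8^2 ≡ 13
8^4 ≡ 16
8^8 ≡ 1
The order of 8 is 8, so the subgroup it generates has 8 elements.
The index is φ(17) / ord(8) = 16 / 8 = 2.

2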